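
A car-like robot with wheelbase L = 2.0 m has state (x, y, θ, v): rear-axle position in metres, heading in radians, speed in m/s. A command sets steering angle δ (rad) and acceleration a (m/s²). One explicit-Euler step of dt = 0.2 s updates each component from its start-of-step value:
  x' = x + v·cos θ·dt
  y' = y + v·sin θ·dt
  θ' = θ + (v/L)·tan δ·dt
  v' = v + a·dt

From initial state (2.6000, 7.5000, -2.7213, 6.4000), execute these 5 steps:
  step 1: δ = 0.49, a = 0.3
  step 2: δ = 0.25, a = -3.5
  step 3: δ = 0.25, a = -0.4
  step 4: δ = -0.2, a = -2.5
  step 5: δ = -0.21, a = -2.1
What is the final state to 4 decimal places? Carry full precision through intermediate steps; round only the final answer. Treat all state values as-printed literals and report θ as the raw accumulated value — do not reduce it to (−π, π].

after step 1 (δ=0.49, a=0.3): (1.431399, 6.977725, -2.379932, 6.460000)
after step 2 (δ=0.25, a=-3.5): (0.496391, 6.086084, -2.214981, 5.760000)
after step 3 (δ=0.25, a=-0.4): (-0.195439, 5.164956, -2.067904, 5.680000)
after step 4 (δ=-0.2, a=-2.5): (-0.737180, 4.166451, -2.183043, 5.180000)
after step 5 (δ=-0.21, a=-2.1): (-1.332577, 3.318631, -2.293451, 4.760000)

(-1.3326, 3.3186, -2.2935, 4.7600)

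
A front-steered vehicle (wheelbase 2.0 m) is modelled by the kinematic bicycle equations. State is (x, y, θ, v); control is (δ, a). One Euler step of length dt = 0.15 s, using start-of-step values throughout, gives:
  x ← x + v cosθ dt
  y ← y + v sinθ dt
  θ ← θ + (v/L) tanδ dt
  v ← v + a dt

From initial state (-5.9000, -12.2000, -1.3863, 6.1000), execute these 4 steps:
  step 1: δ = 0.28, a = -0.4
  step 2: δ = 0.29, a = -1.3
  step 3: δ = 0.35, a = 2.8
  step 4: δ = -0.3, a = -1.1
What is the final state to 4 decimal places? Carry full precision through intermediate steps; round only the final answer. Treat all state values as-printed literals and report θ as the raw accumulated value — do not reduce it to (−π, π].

after step 1 (δ=0.28, a=-0.4): (-5.732142, -13.099471, -1.254744, 6.040000)
after step 2 (δ=0.29, a=-1.3): (-5.450542, -13.960597, -1.119563, 5.845000)
after step 3 (δ=0.35, a=2.8): (-5.068212, -14.749593, -0.959544, 6.265000)
after step 4 (δ=-0.3, a=-1.1): (-4.528896, -15.519182, -1.104893, 6.100000)

(-4.5289, -15.5192, -1.1049, 6.1000)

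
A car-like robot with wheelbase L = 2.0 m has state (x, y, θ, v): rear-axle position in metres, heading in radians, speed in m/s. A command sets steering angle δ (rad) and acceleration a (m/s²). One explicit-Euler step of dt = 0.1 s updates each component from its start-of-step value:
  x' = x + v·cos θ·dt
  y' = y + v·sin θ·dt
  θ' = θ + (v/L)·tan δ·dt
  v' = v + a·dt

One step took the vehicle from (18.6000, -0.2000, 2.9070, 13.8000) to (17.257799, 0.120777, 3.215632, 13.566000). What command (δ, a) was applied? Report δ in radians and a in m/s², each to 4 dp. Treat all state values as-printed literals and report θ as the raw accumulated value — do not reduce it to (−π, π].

δ = 0.4206, a = -2.3400

a = (v'−v)/dt = (-0.234000)/0.1 = -2.3400
Δθ = θ'−θ = 0.308632;  (v·dt/L) = 13.8000·0.1/2.0 = 0.690000
tan δ = Δθ·L/(v·dt) = 0.447293  →  δ = 0.4206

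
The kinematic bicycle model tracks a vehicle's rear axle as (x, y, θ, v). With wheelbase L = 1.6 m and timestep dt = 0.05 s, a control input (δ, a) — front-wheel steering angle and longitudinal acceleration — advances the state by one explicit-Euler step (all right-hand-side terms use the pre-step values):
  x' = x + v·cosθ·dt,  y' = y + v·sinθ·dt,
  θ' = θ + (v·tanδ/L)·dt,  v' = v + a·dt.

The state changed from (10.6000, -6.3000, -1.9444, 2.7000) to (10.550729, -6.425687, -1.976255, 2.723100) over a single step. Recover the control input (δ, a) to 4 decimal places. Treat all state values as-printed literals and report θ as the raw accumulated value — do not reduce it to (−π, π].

δ = -0.3610, a = 0.4620

a = (v'−v)/dt = (0.023100)/0.05 = 0.4620
Δθ = θ'−θ = -0.031855;  (v·dt/L) = 2.7000·0.05/1.6 = 0.084375
tan δ = Δθ·L/(v·dt) = -0.377541  →  δ = -0.3610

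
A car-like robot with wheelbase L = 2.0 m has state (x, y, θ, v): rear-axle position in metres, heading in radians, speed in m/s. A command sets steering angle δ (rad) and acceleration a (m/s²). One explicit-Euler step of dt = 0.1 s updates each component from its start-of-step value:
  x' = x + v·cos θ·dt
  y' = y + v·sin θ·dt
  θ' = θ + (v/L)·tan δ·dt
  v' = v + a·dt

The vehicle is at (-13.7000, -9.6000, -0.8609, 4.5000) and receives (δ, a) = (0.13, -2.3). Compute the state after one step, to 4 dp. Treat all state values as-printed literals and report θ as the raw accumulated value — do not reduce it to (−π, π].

x' = -13.7000 + 4.5000·cos(-0.8609)·0.1 = -13.4067
y' = -9.6000 + 4.5000·sin(-0.8609)·0.1 = -9.9413
θ' = -0.8609 + (4.5000/2.0)·tan(0.13)·0.1 = -0.8315
v' = 4.5000 − 2.3000·0.1 = 4.2700

(-13.4067, -9.9413, -0.8315, 4.2700)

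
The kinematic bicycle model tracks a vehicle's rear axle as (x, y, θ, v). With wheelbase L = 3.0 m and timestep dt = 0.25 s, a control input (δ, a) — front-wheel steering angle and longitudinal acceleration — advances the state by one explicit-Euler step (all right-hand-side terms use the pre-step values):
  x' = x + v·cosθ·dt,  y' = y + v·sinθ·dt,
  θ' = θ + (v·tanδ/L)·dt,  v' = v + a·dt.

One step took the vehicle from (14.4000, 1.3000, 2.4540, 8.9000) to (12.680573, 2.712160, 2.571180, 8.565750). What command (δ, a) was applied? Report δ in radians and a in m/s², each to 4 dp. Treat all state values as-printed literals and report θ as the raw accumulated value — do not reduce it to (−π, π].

a = (v'−v)/dt = (-0.334250)/0.25 = -1.3370
Δθ = θ'−θ = 0.117180;  (v·dt/L) = 8.9000·0.25/3.0 = 0.741667
tan δ = Δθ·L/(v·dt) = 0.157996  →  δ = 0.1567

δ = 0.1567, a = -1.3370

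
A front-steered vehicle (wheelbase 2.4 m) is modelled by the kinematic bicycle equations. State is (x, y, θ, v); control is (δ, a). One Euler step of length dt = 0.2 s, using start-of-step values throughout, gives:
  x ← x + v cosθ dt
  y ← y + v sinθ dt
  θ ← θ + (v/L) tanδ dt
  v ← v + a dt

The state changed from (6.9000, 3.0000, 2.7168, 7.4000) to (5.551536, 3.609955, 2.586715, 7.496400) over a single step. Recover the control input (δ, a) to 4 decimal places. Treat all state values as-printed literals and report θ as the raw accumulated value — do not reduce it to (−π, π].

a = (v'−v)/dt = (0.096400)/0.2 = 0.4820
Δθ = θ'−θ = -0.130085;  (v·dt/L) = 7.4000·0.2/2.4 = 0.616667
tan δ = Δθ·L/(v·dt) = -0.210949  →  δ = -0.2079

δ = -0.2079, a = 0.4820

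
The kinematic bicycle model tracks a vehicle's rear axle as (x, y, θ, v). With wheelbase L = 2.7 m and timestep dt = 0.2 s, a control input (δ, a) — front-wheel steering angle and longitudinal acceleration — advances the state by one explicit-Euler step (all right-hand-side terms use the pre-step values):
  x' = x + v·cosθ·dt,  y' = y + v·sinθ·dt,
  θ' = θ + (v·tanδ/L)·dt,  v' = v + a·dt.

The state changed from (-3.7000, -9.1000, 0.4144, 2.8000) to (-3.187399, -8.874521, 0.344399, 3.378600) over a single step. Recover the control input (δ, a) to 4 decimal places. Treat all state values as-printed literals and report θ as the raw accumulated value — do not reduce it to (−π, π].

a = (v'−v)/dt = (0.578600)/0.2 = 2.8930
Δθ = θ'−θ = -0.070001;  (v·dt/L) = 2.8000·0.2/2.7 = 0.207407
tan δ = Δθ·L/(v·dt) = -0.337505  →  δ = -0.3255

δ = -0.3255, a = 2.8930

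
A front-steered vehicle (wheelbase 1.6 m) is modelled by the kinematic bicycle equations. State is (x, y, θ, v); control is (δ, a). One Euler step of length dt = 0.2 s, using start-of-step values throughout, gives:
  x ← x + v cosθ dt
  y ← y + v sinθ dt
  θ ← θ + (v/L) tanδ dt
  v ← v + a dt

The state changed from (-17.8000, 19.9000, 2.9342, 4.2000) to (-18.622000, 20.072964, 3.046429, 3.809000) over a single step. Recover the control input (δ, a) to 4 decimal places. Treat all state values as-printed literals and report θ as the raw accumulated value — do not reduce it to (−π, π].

δ = 0.2106, a = -1.9550

a = (v'−v)/dt = (-0.391000)/0.2 = -1.9550
Δθ = θ'−θ = 0.112229;  (v·dt/L) = 4.2000·0.2/1.6 = 0.525000
tan δ = Δθ·L/(v·dt) = 0.213770  →  δ = 0.2106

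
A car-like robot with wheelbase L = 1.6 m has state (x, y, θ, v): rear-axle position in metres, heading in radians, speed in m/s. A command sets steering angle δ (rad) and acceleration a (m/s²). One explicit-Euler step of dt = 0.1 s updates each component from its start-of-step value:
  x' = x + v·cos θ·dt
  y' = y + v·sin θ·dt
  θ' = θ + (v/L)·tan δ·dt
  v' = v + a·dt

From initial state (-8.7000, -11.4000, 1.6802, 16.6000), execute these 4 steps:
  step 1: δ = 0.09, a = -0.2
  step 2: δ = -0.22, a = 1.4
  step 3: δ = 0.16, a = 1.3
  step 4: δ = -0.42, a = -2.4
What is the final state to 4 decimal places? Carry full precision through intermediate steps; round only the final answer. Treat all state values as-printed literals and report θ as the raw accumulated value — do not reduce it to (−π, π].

after step 1 (δ=0.09, a=-0.2): (-8.881248, -9.749925, 1.773828, 16.580000)
after step 2 (δ=-0.22, a=1.4): (-9.215566, -8.125980, 1.542102, 16.720000)
after step 3 (δ=0.16, a=1.3): (-9.167597, -6.454668, 1.710744, 16.850000)
after step 4 (δ=-0.42, a=-2.4): (-9.402639, -4.786142, 1.240447, 16.610000)

(-9.4026, -4.7861, 1.2404, 16.6100)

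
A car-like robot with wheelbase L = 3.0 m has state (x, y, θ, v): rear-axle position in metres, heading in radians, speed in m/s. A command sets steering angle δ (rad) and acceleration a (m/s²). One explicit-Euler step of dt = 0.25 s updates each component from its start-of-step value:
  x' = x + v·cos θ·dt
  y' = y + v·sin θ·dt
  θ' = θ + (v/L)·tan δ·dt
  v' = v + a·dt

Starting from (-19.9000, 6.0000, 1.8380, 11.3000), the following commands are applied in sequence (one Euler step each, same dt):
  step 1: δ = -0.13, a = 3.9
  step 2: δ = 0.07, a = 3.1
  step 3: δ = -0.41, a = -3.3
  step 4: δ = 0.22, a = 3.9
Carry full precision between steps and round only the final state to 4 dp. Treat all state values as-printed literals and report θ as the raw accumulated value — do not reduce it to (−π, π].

after step 1 (δ=-0.13, a=3.9): (-20.645900, 8.724749, 1.714889, 12.275000)
after step 2 (δ=0.07, a=3.1): (-21.086556, 11.761697, 1.786610, 13.050000)
after step 3 (δ=-0.41, a=-3.3): (-21.785196, 14.948514, 1.313949, 12.225000)
after step 4 (δ=0.22, a=3.9): (-21.008809, 17.904506, 1.541761, 13.200000)

(-21.0088, 17.9045, 1.5418, 13.2000)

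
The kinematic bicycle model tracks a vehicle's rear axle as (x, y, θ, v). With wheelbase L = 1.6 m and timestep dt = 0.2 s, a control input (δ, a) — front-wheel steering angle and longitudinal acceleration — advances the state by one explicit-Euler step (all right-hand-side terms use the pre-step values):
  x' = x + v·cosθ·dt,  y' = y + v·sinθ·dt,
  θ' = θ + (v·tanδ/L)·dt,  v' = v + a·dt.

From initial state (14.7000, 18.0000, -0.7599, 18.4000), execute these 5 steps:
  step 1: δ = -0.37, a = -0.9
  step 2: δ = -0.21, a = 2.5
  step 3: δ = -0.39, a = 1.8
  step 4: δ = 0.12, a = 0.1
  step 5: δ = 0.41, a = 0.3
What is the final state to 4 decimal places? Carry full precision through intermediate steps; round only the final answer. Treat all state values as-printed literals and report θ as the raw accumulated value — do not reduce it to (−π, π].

(7.6358, 7.2753, -1.7740, 19.1600)

after step 1 (δ=-0.37, a=-0.9): (17.367650, 15.465036, -1.651985, 18.220000)
after step 2 (δ=-0.21, a=2.5): (17.072122, 11.833039, -2.137417, 18.720000)
after step 3 (δ=-0.39, a=1.8): (15.062403, 8.674153, -3.099286, 19.080000)
after step 4 (δ=0.12, a=0.1): (11.249817, 8.512758, -2.811704, 19.100000)
after step 5 (δ=0.41, a=0.3): (7.635798, 7.275316, -1.774022, 19.160000)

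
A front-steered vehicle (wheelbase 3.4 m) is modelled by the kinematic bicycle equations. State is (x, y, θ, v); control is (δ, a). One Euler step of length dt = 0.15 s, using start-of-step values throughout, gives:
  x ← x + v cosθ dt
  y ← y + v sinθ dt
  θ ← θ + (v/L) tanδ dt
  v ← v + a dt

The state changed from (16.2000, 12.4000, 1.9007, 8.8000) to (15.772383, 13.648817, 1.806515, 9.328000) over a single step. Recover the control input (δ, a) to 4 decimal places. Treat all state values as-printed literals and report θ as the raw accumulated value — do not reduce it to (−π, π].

δ = -0.2380, a = 3.5200

a = (v'−v)/dt = (0.528000)/0.15 = 3.5200
Δθ = θ'−θ = -0.094185;  (v·dt/L) = 8.8000·0.15/3.4 = 0.388235
tan δ = Δθ·L/(v·dt) = -0.242598  →  δ = -0.2380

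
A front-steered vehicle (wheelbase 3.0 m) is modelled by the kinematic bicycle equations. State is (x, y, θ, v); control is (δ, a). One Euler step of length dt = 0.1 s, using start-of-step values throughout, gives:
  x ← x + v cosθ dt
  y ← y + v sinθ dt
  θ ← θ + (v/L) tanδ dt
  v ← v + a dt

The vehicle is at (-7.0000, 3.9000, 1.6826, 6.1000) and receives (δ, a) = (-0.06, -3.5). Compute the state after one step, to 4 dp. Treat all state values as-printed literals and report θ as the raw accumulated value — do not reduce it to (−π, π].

(-7.0681, 4.5062, 1.6704, 5.7500)

x' = -7.0000 + 6.1000·cos(1.6826)·0.1 = -7.0681
y' = 3.9000 + 6.1000·sin(1.6826)·0.1 = 4.5062
θ' = 1.6826 + (6.1000/3.0)·tan(-0.06)·0.1 = 1.6704
v' = 6.1000 − 3.5000·0.1 = 5.7500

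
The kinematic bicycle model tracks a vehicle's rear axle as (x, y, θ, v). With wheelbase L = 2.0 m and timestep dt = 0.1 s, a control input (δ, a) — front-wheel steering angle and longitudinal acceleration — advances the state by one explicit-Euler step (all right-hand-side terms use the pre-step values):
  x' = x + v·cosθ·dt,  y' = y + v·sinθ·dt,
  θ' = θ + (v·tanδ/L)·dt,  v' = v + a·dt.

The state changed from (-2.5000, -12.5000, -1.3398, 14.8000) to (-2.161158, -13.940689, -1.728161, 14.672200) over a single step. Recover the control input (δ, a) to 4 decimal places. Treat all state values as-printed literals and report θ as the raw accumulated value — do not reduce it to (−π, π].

a = (v'−v)/dt = (-0.127800)/0.1 = -1.2780
Δθ = θ'−θ = -0.388361;  (v·dt/L) = 14.8000·0.1/2.0 = 0.740000
tan δ = Δθ·L/(v·dt) = -0.524812  →  δ = -0.4833

δ = -0.4833, a = -1.2780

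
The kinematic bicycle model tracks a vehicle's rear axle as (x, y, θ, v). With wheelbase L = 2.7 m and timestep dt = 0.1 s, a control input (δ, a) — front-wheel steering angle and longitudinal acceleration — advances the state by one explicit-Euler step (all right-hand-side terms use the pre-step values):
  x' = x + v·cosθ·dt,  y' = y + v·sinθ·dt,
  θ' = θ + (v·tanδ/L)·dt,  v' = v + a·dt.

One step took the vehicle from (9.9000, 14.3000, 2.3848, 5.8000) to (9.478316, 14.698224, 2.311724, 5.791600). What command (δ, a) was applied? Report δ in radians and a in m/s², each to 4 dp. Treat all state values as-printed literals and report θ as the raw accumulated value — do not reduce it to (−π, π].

δ = -0.3279, a = -0.0840

a = (v'−v)/dt = (-0.008400)/0.1 = -0.0840
Δθ = θ'−θ = -0.073076;  (v·dt/L) = 5.8000·0.1/2.7 = 0.214815
tan δ = Δθ·L/(v·dt) = -0.340181  →  δ = -0.3279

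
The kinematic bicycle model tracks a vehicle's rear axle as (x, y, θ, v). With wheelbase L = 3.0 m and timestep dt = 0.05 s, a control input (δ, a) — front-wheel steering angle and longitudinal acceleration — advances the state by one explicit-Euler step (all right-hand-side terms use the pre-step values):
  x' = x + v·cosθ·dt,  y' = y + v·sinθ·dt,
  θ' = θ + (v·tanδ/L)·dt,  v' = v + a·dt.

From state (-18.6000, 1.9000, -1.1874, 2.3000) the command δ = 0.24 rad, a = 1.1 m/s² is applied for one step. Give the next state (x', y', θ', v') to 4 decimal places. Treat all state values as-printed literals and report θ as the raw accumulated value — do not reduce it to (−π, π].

(-18.5570, 1.7933, -1.1780, 2.3550)

x' = -18.6000 + 2.3000·cos(-1.1874)·0.05 = -18.5570
y' = 1.9000 + 2.3000·sin(-1.1874)·0.05 = 1.7933
θ' = -1.1874 + (2.3000/3.0)·tan(0.24)·0.05 = -1.1780
v' = 2.3000 + 1.1000·0.05 = 2.3550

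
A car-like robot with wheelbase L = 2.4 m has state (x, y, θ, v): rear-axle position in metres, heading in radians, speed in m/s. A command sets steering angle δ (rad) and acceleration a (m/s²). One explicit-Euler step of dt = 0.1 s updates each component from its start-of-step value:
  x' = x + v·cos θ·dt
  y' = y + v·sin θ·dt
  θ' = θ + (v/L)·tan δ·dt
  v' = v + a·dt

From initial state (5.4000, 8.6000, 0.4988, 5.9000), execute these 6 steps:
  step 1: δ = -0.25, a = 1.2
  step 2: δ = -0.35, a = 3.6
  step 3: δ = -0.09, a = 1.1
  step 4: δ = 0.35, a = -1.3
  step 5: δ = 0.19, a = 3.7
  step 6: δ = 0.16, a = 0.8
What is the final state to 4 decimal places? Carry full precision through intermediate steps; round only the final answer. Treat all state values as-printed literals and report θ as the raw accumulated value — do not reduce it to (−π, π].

(8.8612, 10.1201, 0.5154, 6.8100)

after step 1 (δ=-0.25, a=1.2): (5.918113, 8.882240, 0.436028, 6.020000)
after step 2 (δ=-0.35, a=3.6): (6.463787, 9.136490, 0.344467, 6.380000)
after step 3 (δ=-0.09, a=1.1): (7.064308, 9.351939, 0.320477, 6.490000)
after step 4 (δ=0.35, a=-1.3): (7.680265, 9.556387, 0.419187, 6.360000)
after step 5 (δ=0.19, a=3.7): (8.261200, 9.815251, 0.470152, 6.730000)
after step 6 (δ=0.16, a=0.8): (8.861179, 10.120134, 0.515405, 6.810000)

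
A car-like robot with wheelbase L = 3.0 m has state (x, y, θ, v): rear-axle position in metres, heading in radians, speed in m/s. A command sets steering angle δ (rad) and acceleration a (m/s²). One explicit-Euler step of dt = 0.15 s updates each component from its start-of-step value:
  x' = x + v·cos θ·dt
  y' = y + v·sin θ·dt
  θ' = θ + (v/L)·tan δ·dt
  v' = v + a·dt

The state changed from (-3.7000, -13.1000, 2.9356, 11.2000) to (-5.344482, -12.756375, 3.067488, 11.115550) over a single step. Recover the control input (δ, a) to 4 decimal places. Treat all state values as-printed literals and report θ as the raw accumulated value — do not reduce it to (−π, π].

δ = 0.2313, a = -0.5630

a = (v'−v)/dt = (-0.084450)/0.15 = -0.5630
Δθ = θ'−θ = 0.131888;  (v·dt/L) = 11.2000·0.15/3.0 = 0.560000
tan δ = Δθ·L/(v·dt) = 0.235514  →  δ = 0.2313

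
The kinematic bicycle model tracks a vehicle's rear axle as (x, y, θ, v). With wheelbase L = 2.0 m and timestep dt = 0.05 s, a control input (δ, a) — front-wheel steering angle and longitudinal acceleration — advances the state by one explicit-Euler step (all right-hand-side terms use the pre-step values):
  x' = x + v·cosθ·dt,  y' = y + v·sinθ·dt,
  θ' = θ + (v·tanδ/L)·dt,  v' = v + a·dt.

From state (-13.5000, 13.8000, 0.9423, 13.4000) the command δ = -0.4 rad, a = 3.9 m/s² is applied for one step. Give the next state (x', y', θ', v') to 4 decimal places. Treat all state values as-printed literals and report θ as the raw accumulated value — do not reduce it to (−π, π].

(-13.1061, 14.3420, 0.8007, 13.5950)

x' = -13.5000 + 13.4000·cos(0.9423)·0.05 = -13.1061
y' = 13.8000 + 13.4000·sin(0.9423)·0.05 = 14.3420
θ' = 0.9423 + (13.4000/2.0)·tan(-0.4)·0.05 = 0.8007
v' = 13.4000 + 3.9000·0.05 = 13.5950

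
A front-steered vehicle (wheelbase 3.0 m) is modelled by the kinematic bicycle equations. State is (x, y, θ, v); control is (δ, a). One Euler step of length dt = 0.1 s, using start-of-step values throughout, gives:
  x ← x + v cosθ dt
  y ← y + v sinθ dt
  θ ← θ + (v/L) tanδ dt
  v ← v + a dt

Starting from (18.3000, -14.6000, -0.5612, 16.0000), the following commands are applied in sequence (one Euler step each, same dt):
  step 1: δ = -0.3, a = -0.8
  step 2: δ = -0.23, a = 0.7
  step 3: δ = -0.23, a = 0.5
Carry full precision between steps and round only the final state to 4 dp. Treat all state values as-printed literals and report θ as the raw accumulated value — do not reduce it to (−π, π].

(21.8997, -17.7104, -0.9752, 16.0400)

after step 1 (δ=-0.3, a=-0.8): (19.654587, -15.451524, -0.726179, 15.920000)
after step 2 (δ=-0.23, a=0.7): (20.844953, -16.508640, -0.850431, 15.990000)
after step 3 (δ=-0.23, a=0.5): (21.899747, -17.710393, -0.975230, 16.040000)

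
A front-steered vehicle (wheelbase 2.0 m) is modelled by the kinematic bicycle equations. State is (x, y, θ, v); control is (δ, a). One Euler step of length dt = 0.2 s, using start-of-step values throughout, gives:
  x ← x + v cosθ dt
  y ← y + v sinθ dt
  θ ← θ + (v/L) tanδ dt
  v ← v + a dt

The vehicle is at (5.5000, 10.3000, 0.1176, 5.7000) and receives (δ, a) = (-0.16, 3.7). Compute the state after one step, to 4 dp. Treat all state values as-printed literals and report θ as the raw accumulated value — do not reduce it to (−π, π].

x' = 5.5000 + 5.7000·cos(0.1176)·0.2 = 6.6321
y' = 10.3000 + 5.7000·sin(0.1176)·0.2 = 10.4338
θ' = 0.1176 + (5.7000/2.0)·tan(-0.16)·0.2 = 0.0256
v' = 5.7000 + 3.7000·0.2 = 6.4400

(6.6321, 10.4338, 0.0256, 6.4400)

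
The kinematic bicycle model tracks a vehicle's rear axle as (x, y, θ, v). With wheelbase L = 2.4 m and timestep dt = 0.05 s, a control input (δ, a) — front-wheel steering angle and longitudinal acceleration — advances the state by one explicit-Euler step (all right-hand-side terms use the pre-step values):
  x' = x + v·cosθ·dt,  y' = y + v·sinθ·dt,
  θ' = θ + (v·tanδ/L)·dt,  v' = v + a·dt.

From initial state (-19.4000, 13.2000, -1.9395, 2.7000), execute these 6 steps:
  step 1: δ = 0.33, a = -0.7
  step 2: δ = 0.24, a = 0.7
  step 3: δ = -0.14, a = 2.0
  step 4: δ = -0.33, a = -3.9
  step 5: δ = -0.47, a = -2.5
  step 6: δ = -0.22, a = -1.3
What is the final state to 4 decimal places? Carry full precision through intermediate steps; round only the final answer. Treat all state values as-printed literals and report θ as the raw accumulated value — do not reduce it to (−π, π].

(-19.6796, 12.4533, -1.9737, 2.4150)

after step 1 (δ=0.33, a=-0.7): (-19.448655, 13.074073, -1.920233, 2.665000)
after step 2 (δ=0.24, a=0.7): (-19.494275, 12.948875, -1.906646, 2.700000)
after step 3 (δ=-0.14, a=2.0): (-19.538768, 12.821418, -1.914573, 2.800000)
after step 4 (δ=-0.33, a=-3.9): (-19.585954, 12.689609, -1.934554, 2.605000)
after step 5 (δ=-0.47, a=-2.5): (-19.632295, 12.567882, -1.962121, 2.480000)
after step 6 (δ=-0.22, a=-1.3): (-19.679591, 12.453256, -1.973675, 2.415000)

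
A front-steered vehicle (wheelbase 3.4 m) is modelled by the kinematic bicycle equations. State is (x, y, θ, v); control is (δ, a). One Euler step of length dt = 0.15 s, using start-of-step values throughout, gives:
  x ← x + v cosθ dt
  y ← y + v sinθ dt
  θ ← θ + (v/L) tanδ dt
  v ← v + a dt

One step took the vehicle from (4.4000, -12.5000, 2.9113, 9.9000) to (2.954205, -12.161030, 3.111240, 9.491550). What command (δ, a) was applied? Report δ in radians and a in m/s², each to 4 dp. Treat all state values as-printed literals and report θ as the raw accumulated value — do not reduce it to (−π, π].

δ = 0.4293, a = -2.7230

a = (v'−v)/dt = (-0.408450)/0.15 = -2.7230
Δθ = θ'−θ = 0.199940;  (v·dt/L) = 9.9000·0.15/3.4 = 0.436765
tan δ = Δθ·L/(v·dt) = 0.457775  →  δ = 0.4293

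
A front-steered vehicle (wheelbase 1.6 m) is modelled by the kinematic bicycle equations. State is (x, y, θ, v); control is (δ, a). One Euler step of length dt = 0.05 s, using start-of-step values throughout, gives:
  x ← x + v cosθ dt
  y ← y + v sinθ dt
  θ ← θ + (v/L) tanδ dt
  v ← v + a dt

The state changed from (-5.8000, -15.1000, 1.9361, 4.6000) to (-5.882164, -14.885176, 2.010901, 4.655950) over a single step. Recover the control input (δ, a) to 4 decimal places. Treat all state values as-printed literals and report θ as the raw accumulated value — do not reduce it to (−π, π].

a = (v'−v)/dt = (0.055950)/0.05 = 1.1190
Δθ = θ'−θ = 0.074801;  (v·dt/L) = 4.6000·0.05/1.6 = 0.143750
tan δ = Δθ·L/(v·dt) = 0.520355  →  δ = 0.4798

δ = 0.4798, a = 1.1190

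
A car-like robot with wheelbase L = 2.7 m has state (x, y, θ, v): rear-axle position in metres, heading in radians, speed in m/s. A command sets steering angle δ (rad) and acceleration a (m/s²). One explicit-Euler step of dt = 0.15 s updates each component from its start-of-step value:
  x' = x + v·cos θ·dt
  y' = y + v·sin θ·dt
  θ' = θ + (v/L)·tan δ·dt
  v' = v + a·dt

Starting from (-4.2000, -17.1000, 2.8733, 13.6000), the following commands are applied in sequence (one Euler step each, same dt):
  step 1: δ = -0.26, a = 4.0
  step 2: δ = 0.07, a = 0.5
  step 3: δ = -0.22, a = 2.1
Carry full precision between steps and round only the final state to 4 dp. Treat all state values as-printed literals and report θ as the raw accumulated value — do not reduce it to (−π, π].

(-10.0271, -14.7346, 2.5503, 14.5900)

after step 1 (δ=-0.26, a=4.0): (-6.167019, -16.559225, 2.672306, 14.200000)
after step 2 (δ=0.07, a=0.5): (-8.066747, -15.595932, 2.727619, 14.275000)
after step 3 (δ=-0.22, a=2.1): (-10.027124, -14.734613, 2.550276, 14.590000)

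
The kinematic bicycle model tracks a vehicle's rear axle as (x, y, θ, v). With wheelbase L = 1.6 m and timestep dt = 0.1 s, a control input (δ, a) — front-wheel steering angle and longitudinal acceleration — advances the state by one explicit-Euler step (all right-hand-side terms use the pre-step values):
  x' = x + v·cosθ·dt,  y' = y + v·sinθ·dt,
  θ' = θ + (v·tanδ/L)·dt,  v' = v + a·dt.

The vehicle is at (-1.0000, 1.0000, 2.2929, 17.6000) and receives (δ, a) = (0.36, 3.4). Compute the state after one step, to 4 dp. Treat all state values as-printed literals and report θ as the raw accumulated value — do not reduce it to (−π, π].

(-2.1633, 2.3207, 2.7069, 17.9400)

x' = -1.0000 + 17.6000·cos(2.2929)·0.1 = -2.1633
y' = 1.0000 + 17.6000·sin(2.2929)·0.1 = 2.3207
θ' = 2.2929 + (17.6000/1.6)·tan(0.36)·0.1 = 2.7069
v' = 17.6000 + 3.4000·0.1 = 17.9400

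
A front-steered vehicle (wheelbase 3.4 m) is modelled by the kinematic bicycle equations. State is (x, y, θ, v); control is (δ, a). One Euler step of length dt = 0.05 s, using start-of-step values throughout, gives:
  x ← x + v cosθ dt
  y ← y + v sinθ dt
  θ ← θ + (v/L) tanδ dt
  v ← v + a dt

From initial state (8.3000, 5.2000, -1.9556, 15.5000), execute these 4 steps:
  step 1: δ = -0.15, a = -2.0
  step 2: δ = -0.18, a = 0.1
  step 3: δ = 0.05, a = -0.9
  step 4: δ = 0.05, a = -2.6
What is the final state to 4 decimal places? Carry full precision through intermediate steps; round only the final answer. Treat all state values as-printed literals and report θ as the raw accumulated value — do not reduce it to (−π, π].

after step 1 (δ=-0.15, a=-2.0): (8.009083, 4.481674, -1.990050, 15.400000)
after step 2 (δ=-0.18, a=0.1): (7.695632, 3.778361, -2.031261, 15.405000)
after step 3 (δ=0.05, a=-0.9): (7.353361, 3.088336, -2.019924, 15.360000)
after step 4 (δ=0.05, a=-2.6): (7.019910, 2.396501, -2.008620, 15.230000)

(7.0199, 2.3965, -2.0086, 15.2300)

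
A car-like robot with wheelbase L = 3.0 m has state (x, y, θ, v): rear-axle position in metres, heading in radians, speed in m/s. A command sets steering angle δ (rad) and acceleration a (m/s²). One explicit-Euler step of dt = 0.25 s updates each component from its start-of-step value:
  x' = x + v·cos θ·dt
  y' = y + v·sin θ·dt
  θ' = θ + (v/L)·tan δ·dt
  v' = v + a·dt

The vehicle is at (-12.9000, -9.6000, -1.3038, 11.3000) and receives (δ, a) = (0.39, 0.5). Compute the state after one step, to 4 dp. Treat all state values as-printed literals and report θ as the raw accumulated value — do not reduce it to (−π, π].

x' = -12.9000 + 11.3000·cos(-1.3038)·0.25 = -12.1547
y' = -9.6000 + 11.3000·sin(-1.3038)·0.25 = -12.3249
θ' = -1.3038 + (11.3000/3.0)·tan(0.39)·0.25 = -0.9167
v' = 11.3000 + 0.5000·0.25 = 11.4250

(-12.1547, -12.3249, -0.9167, 11.4250)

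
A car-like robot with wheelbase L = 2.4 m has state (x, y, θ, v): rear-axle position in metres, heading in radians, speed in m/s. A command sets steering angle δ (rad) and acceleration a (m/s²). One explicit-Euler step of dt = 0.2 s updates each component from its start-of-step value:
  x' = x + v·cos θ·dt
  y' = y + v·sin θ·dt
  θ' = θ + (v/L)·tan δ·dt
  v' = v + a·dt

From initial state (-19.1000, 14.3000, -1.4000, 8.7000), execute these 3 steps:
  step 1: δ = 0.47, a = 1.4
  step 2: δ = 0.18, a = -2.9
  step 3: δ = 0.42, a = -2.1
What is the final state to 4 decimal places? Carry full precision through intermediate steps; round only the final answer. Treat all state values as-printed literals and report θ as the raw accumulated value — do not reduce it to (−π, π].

(-16.8322, 9.7327, -0.5830, 7.9800)

after step 1 (δ=0.47, a=1.4): (-18.804257, 12.585317, -1.031725, 8.980000)
after step 2 (δ=0.18, a=-2.9): (-17.882299, 11.044016, -0.895551, 8.400000)
after step 3 (δ=0.42, a=-2.1): (-16.832150, 9.732686, -0.582950, 7.980000)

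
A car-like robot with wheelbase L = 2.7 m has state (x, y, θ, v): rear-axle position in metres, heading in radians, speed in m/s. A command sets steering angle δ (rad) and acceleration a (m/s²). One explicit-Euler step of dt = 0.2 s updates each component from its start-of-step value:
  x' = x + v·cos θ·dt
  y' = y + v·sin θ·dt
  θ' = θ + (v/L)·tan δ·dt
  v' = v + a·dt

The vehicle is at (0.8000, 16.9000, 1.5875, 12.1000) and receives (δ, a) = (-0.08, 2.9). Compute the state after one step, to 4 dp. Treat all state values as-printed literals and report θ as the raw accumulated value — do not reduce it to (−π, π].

x' = 0.8000 + 12.1000·cos(1.5875)·0.2 = 0.7596
y' = 16.9000 + 12.1000·sin(1.5875)·0.2 = 19.3197
θ' = 1.5875 + (12.1000/2.7)·tan(-0.08)·0.2 = 1.5156
v' = 12.1000 + 2.9000·0.2 = 12.6800

(0.7596, 19.3197, 1.5156, 12.6800)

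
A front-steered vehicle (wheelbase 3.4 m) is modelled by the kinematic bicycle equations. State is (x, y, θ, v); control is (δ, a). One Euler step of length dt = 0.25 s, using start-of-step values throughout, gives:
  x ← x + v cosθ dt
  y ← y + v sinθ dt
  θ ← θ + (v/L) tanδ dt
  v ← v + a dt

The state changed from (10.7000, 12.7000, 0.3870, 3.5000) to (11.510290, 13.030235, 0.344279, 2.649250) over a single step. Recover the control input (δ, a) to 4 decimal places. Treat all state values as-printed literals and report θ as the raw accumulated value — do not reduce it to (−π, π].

a = (v'−v)/dt = (-0.850750)/0.25 = -3.4030
Δθ = θ'−θ = -0.042721;  (v·dt/L) = 3.5000·0.25/3.4 = 0.257353
tan δ = Δθ·L/(v·dt) = -0.166002  →  δ = -0.1645

δ = -0.1645, a = -3.4030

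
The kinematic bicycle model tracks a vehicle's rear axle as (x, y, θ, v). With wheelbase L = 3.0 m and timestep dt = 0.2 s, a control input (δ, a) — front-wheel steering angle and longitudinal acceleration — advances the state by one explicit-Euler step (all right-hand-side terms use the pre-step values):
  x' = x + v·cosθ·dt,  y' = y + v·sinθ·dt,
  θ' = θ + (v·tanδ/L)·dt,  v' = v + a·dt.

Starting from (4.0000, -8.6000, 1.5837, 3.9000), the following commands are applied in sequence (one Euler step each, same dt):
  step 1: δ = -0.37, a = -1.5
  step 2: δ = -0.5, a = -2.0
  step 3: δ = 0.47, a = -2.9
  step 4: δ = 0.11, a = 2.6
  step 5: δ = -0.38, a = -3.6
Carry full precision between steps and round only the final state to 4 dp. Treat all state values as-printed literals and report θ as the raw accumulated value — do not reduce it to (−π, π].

after step 1 (δ=-0.37, a=-1.5): (3.989935, -7.820065, 1.482856, 3.600000)
after step 2 (δ=-0.5, a=-2.0): (4.053171, -7.102847, 1.351743, 3.200000)
after step 3 (δ=0.47, a=-2.9): (4.192247, -6.478141, 1.460109, 2.620000)
after step 4 (δ=0.11, a=2.6): (4.250129, -5.957348, 1.479400, 3.140000)
after step 5 (δ=-0.38, a=-3.6): (4.307445, -5.331969, 1.395790, 2.420000)

(4.3074, -5.3320, 1.3958, 2.4200)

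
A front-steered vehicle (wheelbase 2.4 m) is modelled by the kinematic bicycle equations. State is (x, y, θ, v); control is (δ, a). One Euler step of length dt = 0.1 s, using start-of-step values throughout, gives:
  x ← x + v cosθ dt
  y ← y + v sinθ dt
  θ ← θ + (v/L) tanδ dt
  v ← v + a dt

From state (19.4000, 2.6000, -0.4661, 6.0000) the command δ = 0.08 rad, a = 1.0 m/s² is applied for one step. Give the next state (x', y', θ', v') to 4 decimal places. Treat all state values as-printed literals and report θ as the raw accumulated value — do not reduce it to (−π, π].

x' = 19.4000 + 6.0000·cos(-0.4661)·0.1 = 19.9360
y' = 2.6000 + 6.0000·sin(-0.4661)·0.1 = 2.3304
θ' = -0.4661 + (6.0000/2.4)·tan(0.08)·0.1 = -0.4461
v' = 6.0000 + 1.0000·0.1 = 6.1000

(19.9360, 2.3304, -0.4461, 6.1000)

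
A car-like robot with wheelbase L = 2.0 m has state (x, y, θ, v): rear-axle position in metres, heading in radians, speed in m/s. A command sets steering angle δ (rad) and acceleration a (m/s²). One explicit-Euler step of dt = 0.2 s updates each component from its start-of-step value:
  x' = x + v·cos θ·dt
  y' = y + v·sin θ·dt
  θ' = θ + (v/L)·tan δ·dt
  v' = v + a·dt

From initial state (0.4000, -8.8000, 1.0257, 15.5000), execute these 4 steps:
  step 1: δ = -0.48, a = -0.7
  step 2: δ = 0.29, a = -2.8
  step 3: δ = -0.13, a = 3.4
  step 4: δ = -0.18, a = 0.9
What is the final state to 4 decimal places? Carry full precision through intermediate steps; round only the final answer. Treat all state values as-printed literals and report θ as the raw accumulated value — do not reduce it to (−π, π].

(10.0541, -2.1884, 0.2019, 15.6600)

after step 1 (δ=-0.48, a=-0.7): (2.007351, -6.149260, 0.218753, 15.360000)
after step 2 (δ=0.29, a=-2.8): (5.006142, -5.482597, 0.677115, 14.800000)
after step 3 (δ=-0.13, a=3.4): (7.313117, -3.628017, 0.483624, 15.480000)
after step 4 (δ=-0.18, a=0.9): (10.054054, -2.188406, 0.201935, 15.660000)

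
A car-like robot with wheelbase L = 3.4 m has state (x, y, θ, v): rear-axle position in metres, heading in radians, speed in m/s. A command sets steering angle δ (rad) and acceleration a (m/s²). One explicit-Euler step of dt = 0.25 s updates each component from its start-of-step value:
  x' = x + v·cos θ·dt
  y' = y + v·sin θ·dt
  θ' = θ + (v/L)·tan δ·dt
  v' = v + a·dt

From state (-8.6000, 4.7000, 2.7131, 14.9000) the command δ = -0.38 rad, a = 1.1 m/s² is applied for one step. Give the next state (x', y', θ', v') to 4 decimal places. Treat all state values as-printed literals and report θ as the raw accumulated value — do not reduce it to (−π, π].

(-11.9882, 6.2477, 2.2755, 15.1750)

x' = -8.6000 + 14.9000·cos(2.7131)·0.25 = -11.9882
y' = 4.7000 + 14.9000·sin(2.7131)·0.25 = 6.2477
θ' = 2.7131 + (14.9000/3.4)·tan(-0.38)·0.25 = 2.2755
v' = 14.9000 + 1.1000·0.25 = 15.1750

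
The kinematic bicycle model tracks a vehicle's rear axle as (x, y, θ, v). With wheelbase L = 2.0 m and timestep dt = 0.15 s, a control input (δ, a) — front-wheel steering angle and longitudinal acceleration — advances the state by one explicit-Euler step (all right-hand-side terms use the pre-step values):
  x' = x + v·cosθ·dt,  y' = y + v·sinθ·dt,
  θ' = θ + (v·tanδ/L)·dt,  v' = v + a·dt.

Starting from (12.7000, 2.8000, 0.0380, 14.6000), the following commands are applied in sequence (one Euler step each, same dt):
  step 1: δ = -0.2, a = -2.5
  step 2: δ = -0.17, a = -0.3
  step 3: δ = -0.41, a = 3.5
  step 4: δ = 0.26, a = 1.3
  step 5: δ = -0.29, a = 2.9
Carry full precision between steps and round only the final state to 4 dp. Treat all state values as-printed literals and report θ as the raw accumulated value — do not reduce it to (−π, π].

after step 1 (δ=-0.2, a=-2.5): (14.888419, 2.883200, -0.183967, 14.225000)
after step 2 (δ=-0.17, a=-0.3): (16.986163, 2.492870, -0.367104, 14.180000)
after step 3 (δ=-0.41, a=3.5): (18.971443, 1.729460, -0.829334, 14.705000)
after step 4 (δ=0.26, a=1.3): (20.461134, 0.102760, -0.535946, 14.900000)
after step 5 (δ=-0.29, a=2.9): (22.382756, -1.038553, -0.869422, 15.335000)

(22.3828, -1.0386, -0.8694, 15.3350)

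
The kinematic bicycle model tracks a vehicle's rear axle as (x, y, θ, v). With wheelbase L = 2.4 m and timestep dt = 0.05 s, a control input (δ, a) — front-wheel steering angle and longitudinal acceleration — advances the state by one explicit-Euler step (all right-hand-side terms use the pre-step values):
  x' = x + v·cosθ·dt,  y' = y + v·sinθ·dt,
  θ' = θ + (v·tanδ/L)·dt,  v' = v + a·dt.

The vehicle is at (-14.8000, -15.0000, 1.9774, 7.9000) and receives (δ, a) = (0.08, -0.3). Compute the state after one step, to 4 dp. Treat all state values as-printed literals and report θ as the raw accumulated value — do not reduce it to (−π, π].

x' = -14.8000 + 7.9000·cos(1.9774)·0.05 = -14.9562
y' = -15.0000 + 7.9000·sin(1.9774)·0.05 = -14.6372
θ' = 1.9774 + (7.9000/2.4)·tan(0.08)·0.05 = 1.9906
v' = 7.9000 − 0.3000·0.05 = 7.8850

(-14.9562, -14.6372, 1.9906, 7.8850)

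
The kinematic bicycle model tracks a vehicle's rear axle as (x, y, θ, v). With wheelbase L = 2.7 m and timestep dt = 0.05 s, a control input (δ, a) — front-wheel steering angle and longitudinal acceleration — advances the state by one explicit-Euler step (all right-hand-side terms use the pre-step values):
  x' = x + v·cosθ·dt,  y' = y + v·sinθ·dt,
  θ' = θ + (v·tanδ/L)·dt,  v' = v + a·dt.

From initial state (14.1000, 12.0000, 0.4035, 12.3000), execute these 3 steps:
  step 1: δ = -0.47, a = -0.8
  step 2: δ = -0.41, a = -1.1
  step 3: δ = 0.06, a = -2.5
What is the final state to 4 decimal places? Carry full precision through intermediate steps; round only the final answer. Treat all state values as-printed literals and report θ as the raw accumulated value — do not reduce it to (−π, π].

(15.8528, 12.5302, 0.2027, 12.0800)

after step 1 (δ=-0.47, a=-0.8): (14.665611, 12.241473, 0.287797, 12.260000)
after step 2 (δ=-0.41, a=-1.1): (15.253399, 12.415467, 0.189119, 12.205000)
after step 3 (δ=0.06, a=-2.5): (15.852768, 12.530191, 0.202697, 12.080000)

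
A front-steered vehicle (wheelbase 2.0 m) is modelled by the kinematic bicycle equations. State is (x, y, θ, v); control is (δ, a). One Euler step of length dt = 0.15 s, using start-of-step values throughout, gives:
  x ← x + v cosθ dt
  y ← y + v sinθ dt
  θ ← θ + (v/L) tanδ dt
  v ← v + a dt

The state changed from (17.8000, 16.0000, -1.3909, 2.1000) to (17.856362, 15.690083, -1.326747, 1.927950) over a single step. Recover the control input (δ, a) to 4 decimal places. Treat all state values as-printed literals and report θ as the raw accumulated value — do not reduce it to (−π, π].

δ = 0.3868, a = -1.1470

a = (v'−v)/dt = (-0.172050)/0.15 = -1.1470
Δθ = θ'−θ = 0.064153;  (v·dt/L) = 2.1000·0.15/2.0 = 0.157500
tan δ = Δθ·L/(v·dt) = 0.407321  →  δ = 0.3868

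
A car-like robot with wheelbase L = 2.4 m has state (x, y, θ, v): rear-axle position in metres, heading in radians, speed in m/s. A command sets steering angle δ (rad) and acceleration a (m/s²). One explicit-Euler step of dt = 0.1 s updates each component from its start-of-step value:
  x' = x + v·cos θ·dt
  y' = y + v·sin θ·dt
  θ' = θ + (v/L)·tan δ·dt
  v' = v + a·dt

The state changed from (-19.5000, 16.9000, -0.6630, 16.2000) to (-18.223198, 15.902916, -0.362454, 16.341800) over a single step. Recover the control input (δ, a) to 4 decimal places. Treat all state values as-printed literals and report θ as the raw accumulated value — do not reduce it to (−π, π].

a = (v'−v)/dt = (0.141800)/0.1 = 1.4180
Δθ = θ'−θ = 0.300546;  (v·dt/L) = 16.2000·0.1/2.4 = 0.675000
tan δ = Δθ·L/(v·dt) = 0.445253  →  δ = 0.4189

δ = 0.4189, a = 1.4180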